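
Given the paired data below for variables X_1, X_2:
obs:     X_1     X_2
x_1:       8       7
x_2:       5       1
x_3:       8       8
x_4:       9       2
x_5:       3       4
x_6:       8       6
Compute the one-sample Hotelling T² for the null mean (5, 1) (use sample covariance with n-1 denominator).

Step 1 — sample mean vector:
  mean(X_1) = (8 + 5 + 8 + 9 + 3 + 8) / 6 = 41/6 = 6.8333
  mean(X_2) = (7 + 1 + 8 + 2 + 4 + 6) / 6 = 28/6 = 4.6667
  x̄ = (6.8333, 4.6667),  deviation x̄ - mu_0 = (6.8333, 4.6667) - (5, 1) = (1.8333, 3.6667).

Step 2 — sample covariance matrix, S[i,j] = (1/(n-1)) · Σ_k (x_{k,i} - mean_i) · (x_{k,j} - mean_j), divisor n-1 = 5:
  S[X_1,X_1] = ((1.1667)·(1.1667) + (-1.8333)·(-1.8333) + (1.1667)·(1.1667) + (2.1667)·(2.1667) + (-3.8333)·(-3.8333) + (1.1667)·(1.1667)) / 5 = 26.8333/5 = 5.3667
  S[X_1,X_2] = ((1.1667)·(2.3333) + (-1.8333)·(-3.6667) + (1.1667)·(3.3333) + (2.1667)·(-2.6667) + (-3.8333)·(-0.6667) + (1.1667)·(1.3333)) / 5 = 11.6667/5 = 2.3333
  S[X_2,X_2] = ((2.3333)·(2.3333) + (-3.6667)·(-3.6667) + (3.3333)·(3.3333) + (-2.6667)·(-2.6667) + (-0.6667)·(-0.6667) + (1.3333)·(1.3333)) / 5 = 39.3333/5 = 7.8667
  S = [[5.3667, 2.3333],
 [2.3333, 7.8667]].

Step 3 — invert S. det(S) = 5.3667·7.8667 - (2.3333)² = 36.7733.
  S^{-1} = (1/det) · [[d, -b], [-b, a]] = [[0.2139, -0.0635],
 [-0.0635, 0.1459]].

Step 4 — quadratic form (x̄ - mu_0)^T · S^{-1} · (x̄ - mu_0):
  S^{-1} · (x̄ - mu_0) = (0.1595, 0.4188),
  (x̄ - mu_0)^T · [...] = (1.8333)·(0.1595) + (3.6667)·(0.4188) = 1.828.

Step 5 — scale by n: T² = 6 · 1.828 = 10.9681.

T² ≈ 10.9681


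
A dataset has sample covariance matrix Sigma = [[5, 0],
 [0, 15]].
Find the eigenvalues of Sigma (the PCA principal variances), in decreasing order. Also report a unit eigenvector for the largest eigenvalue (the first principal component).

Step 1 — characteristic polynomial of 2×2 Sigma:
  det(Sigma - λI) = λ² - trace · λ + det = 0.
  trace = 5 + 15 = 20, det = 5·15 - (0)² = 75.
Step 2 — discriminant:
  Δ = trace² - 4·det = 400 - 300 = 100.
Step 3 — eigenvalues:
  λ = (trace ± √Δ)/2 = (20 ± 10)/2,
  λ_1 = 15,  λ_2 = 5.

Step 4 — unit eigenvector for λ_1: Sigma is diagonal, so its eigenvectors are the coordinate axes. λ_1 = 15 is the diagonal entry on the second coordinate axis, hence
  v_1 = (0, 1) (||v_1|| = 1).

λ_1 = 15,  λ_2 = 5;  v_1 ≈ (0, 1)


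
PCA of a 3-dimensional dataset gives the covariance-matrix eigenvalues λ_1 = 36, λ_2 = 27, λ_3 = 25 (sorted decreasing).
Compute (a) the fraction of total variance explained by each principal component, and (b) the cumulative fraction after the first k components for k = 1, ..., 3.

Step 1 — total variance = trace(Sigma) = Σ λ_i = 36 + 27 + 25 = 88.

Step 2 — fraction explained by component i = λ_i / Σ λ:
  PC1: 36/88 = 0.4091
  PC2: 27/88 = 0.3068
  PC3: 25/88 = 0.2841

Step 3 — cumulative fraction after k components = (λ_1 + ... + λ_k) / Σ λ:
  k = 1: 36/88 = 0.4091
  k = 2: (36 + 27)/88 = 63/88 = 0.7159
  k = 3: (36 + 27 + 25)/88 = 88/88 = 1

Summary (fraction, with percent):

explained: PC1 0.4091 (40.91%), PC2 0.3068 (30.68%), PC3 0.2841 (28.41%);  cumulative: 0.4091, 0.7159, 1


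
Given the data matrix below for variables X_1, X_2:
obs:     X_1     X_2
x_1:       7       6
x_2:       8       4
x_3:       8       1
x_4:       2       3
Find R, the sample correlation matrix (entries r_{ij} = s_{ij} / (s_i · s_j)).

Step 1 — column means:
  mean(X_1) = (7 + 8 + 8 + 2) / 4 = 25/4 = 6.25
  mean(X_2) = (6 + 4 + 1 + 3) / 4 = 14/4 = 3.5

Step 2 — sample variances and covariances s[i,j] = (1/(n-1)) · Σ_k (x_{k,i} - mean_i) · (x_{k,j} - mean_j), with n-1 = 3:
  s[X_1,X_1] = ((0.75)·(0.75) + (1.75)·(1.75) + (1.75)·(1.75) + (-4.25)·(-4.25)) / 3 = 24.75/3 = 8.25
  s[X_1,X_2] = ((0.75)·(2.5) + (1.75)·(0.5) + (1.75)·(-2.5) + (-4.25)·(-0.5)) / 3 = 0.5/3 = 0.1667
  s[X_2,X_2] = ((2.5)·(2.5) + (0.5)·(0.5) + (-2.5)·(-2.5) + (-0.5)·(-0.5)) / 3 = 13/3 = 4.3333
  Sample standard deviations s_i = √(s[i,i]):
  s(X_1) = √(8.25) = 2.8723
  s(X_2) = √(4.3333) = 2.0817

Step 3 — r_{ij} = s_{ij} / (s_i · s_j):
  r[X_1,X_1] = 1 (diagonal).
  r[X_1,X_2] = 0.1667 / (2.8723 · 2.0817) = 0.1667 / 5.9791 = 0.0279
  r[X_2,X_2] = 1 (diagonal).

R is symmetric with unit diagonal. Assembling:

R = [[1, 0.0279],
 [0.0279, 1]]


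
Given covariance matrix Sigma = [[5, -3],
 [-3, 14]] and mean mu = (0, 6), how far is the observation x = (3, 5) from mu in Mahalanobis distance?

Step 1 — centre the observation: (x - mu) = (3, -1).

Step 2 — invert Sigma. det(Sigma) = 5·14 - (-3)² = 61.
  Sigma^{-1} = (1/det) · [[d, -b], [-b, a]] = [[0.2295, 0.0492],
 [0.0492, 0.082]].

Step 3 — form the quadratic (x - mu)^T · Sigma^{-1} · (x - mu):
  Sigma^{-1} · (x - mu) = (0.6393, 0.0656).
  (x - mu)^T · [Sigma^{-1} · (x - mu)] = (3)·(0.6393) + (-1)·(0.0656) = 1.8525.

Step 4 — take square root: d = √(1.8525) ≈ 1.3611.

d(x, mu) = √(1.8525) ≈ 1.3611


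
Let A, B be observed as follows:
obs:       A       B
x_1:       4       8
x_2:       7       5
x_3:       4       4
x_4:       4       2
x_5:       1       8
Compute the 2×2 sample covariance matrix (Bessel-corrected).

Step 1 — column means:
  mean(A) = (4 + 7 + 4 + 4 + 1) / 5 = 20/5 = 4
  mean(B) = (8 + 5 + 4 + 2 + 8) / 5 = 27/5 = 5.4

Step 2 — sample covariance S[i,j] = (1/(n-1)) · Σ_k (x_{k,i} - mean_i) · (x_{k,j} - mean_j), with n-1 = 4.
  S[A,A] = ((0)·(0) + (3)·(3) + (0)·(0) + (0)·(0) + (-3)·(-3)) / 4 = 18/4 = 4.5
  S[A,B] = ((0)·(2.6) + (3)·(-0.4) + (0)·(-1.4) + (0)·(-3.4) + (-3)·(2.6)) / 4 = -9/4 = -2.25
  S[B,B] = ((2.6)·(2.6) + (-0.4)·(-0.4) + (-1.4)·(-1.4) + (-3.4)·(-3.4) + (2.6)·(2.6)) / 4 = 27.2/4 = 6.8

S is symmetric (S[j,i] = S[i,j]). Assembling:

S = [[4.5, -2.25],
 [-2.25, 6.8]]


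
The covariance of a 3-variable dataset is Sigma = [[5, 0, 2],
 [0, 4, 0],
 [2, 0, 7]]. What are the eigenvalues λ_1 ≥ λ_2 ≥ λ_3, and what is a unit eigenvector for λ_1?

Step 1 — characteristic polynomial p(λ) = det(λI - Sigma) = λ³ - tr·λ² + c_1·λ - det, where tr = trace, c_1 = sum of the principal 2×2 minors, det = det(Sigma):
  tr = 5 + 4 + 7 = 16,
  c_1 = (5·4 - (0)²) + (5·7 - (2)²) + (4·7 - (0)²) = 20 + 31 + 28 = 79,
  det = 5·(4·7 - (0)²) - (0)·((0)·7 - (0)·(2)) + (2)·((0)·(0) - 4·(2)) = 5·(28) - (0)·(0) + (2)·(-8) = 124.
  So p(λ) = λ³ - 16λ² + 79λ - 124.
Step 2 — look for an integer root (rational root theorem: any rational root is an integer divisor of 124). Testing λ = 4:
  p(4) = 64 - 256 + 316 - 124 = 0  ✓
  Dividing out (λ - 4): p(λ) = (λ - 4)(λ² - 12λ + 31).
Step 3 — remaining eigenvalues from the quadratic λ² - 12λ + 31 = 0:
  Δ = 12² - 4·31 = 144 - 124 = 20,  λ = (12 ± √20)/2 = (12 ± 4.4721)/2 ≈ 8.2361 or 3.7639.
  Sorted: λ_1 = 8.2361,  λ_2 = 4,  λ_3 = 3.7639  (check: sum = 16 = tr ✓).

Step 4 — unit eigenvector for λ_1 ≈ 8.2361: v spans the null space of (Sigma - λ_1 I), whose rows are
  r_1 = (-3.2361, 0, 2),  r_2 = (0, -4.2361, 0),  r_3 = (2, 0, -1.2361).
  v is orthogonal to every row, so take v ∝ r_1 × r_2 = ((0)·(0) - (2)·(-4.2361), (2)·(0) - (-3.2361)·(0), (-3.2361)·(-4.2361) - (0)·(0)) ≈ (8.4721, 0, 13.7082).
  Let u = (8.4721, 0, 13.7082).
  ||u|| = √((8.4721)² + (0)² + (13.7082)²) = √(259.6919) ≈ 16.115,  v_1 = u/||u|| ≈ (0.5257, 0, 0.8507) (||v_1|| = 1).

λ_1 = 8.2361,  λ_2 = 4,  λ_3 = 3.7639;  v_1 ≈ (0.5257, 0, 0.8507)


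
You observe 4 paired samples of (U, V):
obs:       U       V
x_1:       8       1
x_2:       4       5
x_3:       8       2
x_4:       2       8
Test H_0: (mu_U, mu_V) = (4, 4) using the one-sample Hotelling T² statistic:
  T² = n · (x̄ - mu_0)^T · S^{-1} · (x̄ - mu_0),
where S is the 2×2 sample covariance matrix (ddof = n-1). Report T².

Step 1 — sample mean vector:
  mean(U) = (8 + 4 + 8 + 2) / 4 = 22/4 = 5.5
  mean(V) = (1 + 5 + 2 + 8) / 4 = 16/4 = 4
  x̄ = (5.5, 4),  deviation x̄ - mu_0 = (5.5, 4) - (4, 4) = (1.5, 0).

Step 2 — sample covariance matrix, S[i,j] = (1/(n-1)) · Σ_k (x_{k,i} - mean_i) · (x_{k,j} - mean_j), divisor n-1 = 3:
  S[U,U] = ((2.5)·(2.5) + (-1.5)·(-1.5) + (2.5)·(2.5) + (-3.5)·(-3.5)) / 3 = 27/3 = 9
  S[U,V] = ((2.5)·(-3) + (-1.5)·(1) + (2.5)·(-2) + (-3.5)·(4)) / 3 = -28/3 = -9.3333
  S[V,V] = ((-3)·(-3) + (1)·(1) + (-2)·(-2) + (4)·(4)) / 3 = 30/3 = 10
  S = [[9, -9.3333],
 [-9.3333, 10]].

Step 3 — invert S. det(S) = 9·10 - (-9.3333)² = 2.8889.
  S^{-1} = (1/det) · [[d, -b], [-b, a]] = [[3.4615, 3.2308],
 [3.2308, 3.1154]].

Step 4 — quadratic form (x̄ - mu_0)^T · S^{-1} · (x̄ - mu_0):
  S^{-1} · (x̄ - mu_0) = (5.1923, 4.8462),
  (x̄ - mu_0)^T · [...] = (1.5)·(5.1923) + (0)·(4.8462) = 7.7885.

Step 5 — scale by n: T² = 4 · 7.7885 = 31.1538.

T² ≈ 31.1538


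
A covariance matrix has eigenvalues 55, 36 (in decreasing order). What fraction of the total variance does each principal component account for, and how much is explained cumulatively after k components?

Step 1 — total variance = trace(Sigma) = Σ λ_i = 55 + 36 = 91.

Step 2 — fraction explained by component i = λ_i / Σ λ:
  PC1: 55/91 = 0.6044
  PC2: 36/91 = 0.3956

Step 3 — cumulative fraction after k components = (λ_1 + ... + λ_k) / Σ λ:
  k = 1: 55/91 = 0.6044
  k = 2: (55 + 36)/91 = 91/91 = 1

Summary (fraction, with percent):

explained: PC1 0.6044 (60.44%), PC2 0.3956 (39.56%);  cumulative: 0.6044, 1


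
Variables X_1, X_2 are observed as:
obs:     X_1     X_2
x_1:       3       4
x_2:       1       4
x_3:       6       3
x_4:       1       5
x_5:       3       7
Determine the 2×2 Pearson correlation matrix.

Step 1 — column means:
  mean(X_1) = (3 + 1 + 6 + 1 + 3) / 5 = 14/5 = 2.8
  mean(X_2) = (4 + 4 + 3 + 5 + 7) / 5 = 23/5 = 4.6

Step 2 — sample variances and covariances s[i,j] = (1/(n-1)) · Σ_k (x_{k,i} - mean_i) · (x_{k,j} - mean_j), with n-1 = 4:
  s[X_1,X_1] = ((0.2)·(0.2) + (-1.8)·(-1.8) + (3.2)·(3.2) + (-1.8)·(-1.8) + (0.2)·(0.2)) / 4 = 16.8/4 = 4.2
  s[X_1,X_2] = ((0.2)·(-0.6) + (-1.8)·(-0.6) + (3.2)·(-1.6) + (-1.8)·(0.4) + (0.2)·(2.4)) / 4 = -4.4/4 = -1.1
  s[X_2,X_2] = ((-0.6)·(-0.6) + (-0.6)·(-0.6) + (-1.6)·(-1.6) + (0.4)·(0.4) + (2.4)·(2.4)) / 4 = 9.2/4 = 2.3
  Sample standard deviations s_i = √(s[i,i]):
  s(X_1) = √(4.2) = 2.0494
  s(X_2) = √(2.3) = 1.5166

Step 3 — r_{ij} = s_{ij} / (s_i · s_j):
  r[X_1,X_1] = 1 (diagonal).
  r[X_1,X_2] = -1.1 / (2.0494 · 1.5166) = -1.1 / 3.1081 = -0.3539
  r[X_2,X_2] = 1 (diagonal).

R is symmetric with unit diagonal. Assembling:

R = [[1, -0.3539],
 [-0.3539, 1]]


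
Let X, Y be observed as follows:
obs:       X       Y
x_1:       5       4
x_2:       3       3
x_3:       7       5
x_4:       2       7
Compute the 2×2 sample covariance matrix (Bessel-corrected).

Step 1 — column means:
  mean(X) = (5 + 3 + 7 + 2) / 4 = 17/4 = 4.25
  mean(Y) = (4 + 3 + 5 + 7) / 4 = 19/4 = 4.75

Step 2 — sample covariance S[i,j] = (1/(n-1)) · Σ_k (x_{k,i} - mean_i) · (x_{k,j} - mean_j), with n-1 = 3.
  S[X,X] = ((0.75)·(0.75) + (-1.25)·(-1.25) + (2.75)·(2.75) + (-2.25)·(-2.25)) / 3 = 14.75/3 = 4.9167
  S[X,Y] = ((0.75)·(-0.75) + (-1.25)·(-1.75) + (2.75)·(0.25) + (-2.25)·(2.25)) / 3 = -2.75/3 = -0.9167
  S[Y,Y] = ((-0.75)·(-0.75) + (-1.75)·(-1.75) + (0.25)·(0.25) + (2.25)·(2.25)) / 3 = 8.75/3 = 2.9167

S is symmetric (S[j,i] = S[i,j]). Assembling:

S = [[4.9167, -0.9167],
 [-0.9167, 2.9167]]


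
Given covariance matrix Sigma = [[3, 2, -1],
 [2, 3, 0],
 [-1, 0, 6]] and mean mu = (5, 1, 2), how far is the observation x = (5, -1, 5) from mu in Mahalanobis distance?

Step 1 — centre the observation: (x - mu) = (0, -2, 3).

Step 2 — invert Sigma (cofactor / det for 3×3, or solve directly):
  Sigma^{-1} = [[0.6667, -0.4444, 0.1111],
 [-0.4444, 0.6296, -0.0741],
 [0.1111, -0.0741, 0.1852]].

Step 3 — form the quadratic (x - mu)^T · Sigma^{-1} · (x - mu):
  Sigma^{-1} · (x - mu) = (1.2222, -1.4815, 0.7037).
  (x - mu)^T · [Sigma^{-1} · (x - mu)] = (0)·(1.2222) + (-2)·(-1.4815) + (3)·(0.7037) = 5.0741.

Step 4 — take square root: d = √(5.0741) ≈ 2.2526.

d(x, mu) = √(5.0741) ≈ 2.2526


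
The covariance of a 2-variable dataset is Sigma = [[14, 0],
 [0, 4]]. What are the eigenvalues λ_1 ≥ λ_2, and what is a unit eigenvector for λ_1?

Step 1 — characteristic polynomial of 2×2 Sigma:
  det(Sigma - λI) = λ² - trace · λ + det = 0.
  trace = 14 + 4 = 18, det = 14·4 - (0)² = 56.
Step 2 — discriminant:
  Δ = trace² - 4·det = 324 - 224 = 100.
Step 3 — eigenvalues:
  λ = (trace ± √Δ)/2 = (18 ± 10)/2,
  λ_1 = 14,  λ_2 = 4.

Step 4 — unit eigenvector for λ_1: Sigma is diagonal, so its eigenvectors are the coordinate axes. λ_1 = 14 is the diagonal entry on the first coordinate axis, hence
  v_1 = (1, 0) (||v_1|| = 1).

λ_1 = 14,  λ_2 = 4;  v_1 ≈ (1, 0)


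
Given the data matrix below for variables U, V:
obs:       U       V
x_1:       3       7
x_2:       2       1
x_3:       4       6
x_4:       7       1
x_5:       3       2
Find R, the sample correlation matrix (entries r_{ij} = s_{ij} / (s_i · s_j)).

Step 1 — column means:
  mean(U) = (3 + 2 + 4 + 7 + 3) / 5 = 19/5 = 3.8
  mean(V) = (7 + 1 + 6 + 1 + 2) / 5 = 17/5 = 3.4

Step 2 — sample variances and covariances s[i,j] = (1/(n-1)) · Σ_k (x_{k,i} - mean_i) · (x_{k,j} - mean_j), with n-1 = 4:
  s[U,U] = ((-0.8)·(-0.8) + (-1.8)·(-1.8) + (0.2)·(0.2) + (3.2)·(3.2) + (-0.8)·(-0.8)) / 4 = 14.8/4 = 3.7
  s[U,V] = ((-0.8)·(3.6) + (-1.8)·(-2.4) + (0.2)·(2.6) + (3.2)·(-2.4) + (-0.8)·(-1.4)) / 4 = -4.6/4 = -1.15
  s[V,V] = ((3.6)·(3.6) + (-2.4)·(-2.4) + (2.6)·(2.6) + (-2.4)·(-2.4) + (-1.4)·(-1.4)) / 4 = 33.2/4 = 8.3
  Sample standard deviations s_i = √(s[i,i]):
  s(U) = √(3.7) = 1.9235
  s(V) = √(8.3) = 2.881

Step 3 — r_{ij} = s_{ij} / (s_i · s_j):
  r[U,U] = 1 (diagonal).
  r[U,V] = -1.15 / (1.9235 · 2.881) = -1.15 / 5.5417 = -0.2075
  r[V,V] = 1 (diagonal).

R is symmetric with unit diagonal. Assembling:

R = [[1, -0.2075],
 [-0.2075, 1]]


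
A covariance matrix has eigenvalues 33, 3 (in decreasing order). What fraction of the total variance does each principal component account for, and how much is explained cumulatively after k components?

Step 1 — total variance = trace(Sigma) = Σ λ_i = 33 + 3 = 36.

Step 2 — fraction explained by component i = λ_i / Σ λ:
  PC1: 33/36 = 0.9167
  PC2: 3/36 = 0.0833

Step 3 — cumulative fraction after k components = (λ_1 + ... + λ_k) / Σ λ:
  k = 1: 33/36 = 0.9167
  k = 2: (33 + 3)/36 = 36/36 = 1

Summary (fraction, with percent):

explained: PC1 0.9167 (91.67%), PC2 0.0833 (8.33%);  cumulative: 0.9167, 1


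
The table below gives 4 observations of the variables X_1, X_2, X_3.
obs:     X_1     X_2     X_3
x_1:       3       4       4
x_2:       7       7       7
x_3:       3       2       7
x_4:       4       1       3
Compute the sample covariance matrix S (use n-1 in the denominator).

Step 1 — column means:
  mean(X_1) = (3 + 7 + 3 + 4) / 4 = 17/4 = 4.25
  mean(X_2) = (4 + 7 + 2 + 1) / 4 = 14/4 = 3.5
  mean(X_3) = (4 + 7 + 7 + 3) / 4 = 21/4 = 5.25

Step 2 — sample covariance S[i,j] = (1/(n-1)) · Σ_k (x_{k,i} - mean_i) · (x_{k,j} - mean_j), with n-1 = 3.
  S[X_1,X_1] = ((-1.25)·(-1.25) + (2.75)·(2.75) + (-1.25)·(-1.25) + (-0.25)·(-0.25)) / 3 = 10.75/3 = 3.5833
  S[X_1,X_2] = ((-1.25)·(0.5) + (2.75)·(3.5) + (-1.25)·(-1.5) + (-0.25)·(-2.5)) / 3 = 11.5/3 = 3.8333
  S[X_1,X_3] = ((-1.25)·(-1.25) + (2.75)·(1.75) + (-1.25)·(1.75) + (-0.25)·(-2.25)) / 3 = 4.75/3 = 1.5833
  S[X_2,X_2] = ((0.5)·(0.5) + (3.5)·(3.5) + (-1.5)·(-1.5) + (-2.5)·(-2.5)) / 3 = 21/3 = 7
  S[X_2,X_3] = ((0.5)·(-1.25) + (3.5)·(1.75) + (-1.5)·(1.75) + (-2.5)·(-2.25)) / 3 = 8.5/3 = 2.8333
  S[X_3,X_3] = ((-1.25)·(-1.25) + (1.75)·(1.75) + (1.75)·(1.75) + (-2.25)·(-2.25)) / 3 = 12.75/3 = 4.25

S is symmetric (S[j,i] = S[i,j]). Assembling:

S = [[3.5833, 3.8333, 1.5833],
 [3.8333, 7, 2.8333],
 [1.5833, 2.8333, 4.25]]


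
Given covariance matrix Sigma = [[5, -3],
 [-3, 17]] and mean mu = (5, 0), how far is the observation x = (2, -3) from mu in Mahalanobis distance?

Step 1 — centre the observation: (x - mu) = (-3, -3).

Step 2 — invert Sigma. det(Sigma) = 5·17 - (-3)² = 76.
  Sigma^{-1} = (1/det) · [[d, -b], [-b, a]] = [[0.2237, 0.0395],
 [0.0395, 0.0658]].

Step 3 — form the quadratic (x - mu)^T · Sigma^{-1} · (x - mu):
  Sigma^{-1} · (x - mu) = (-0.7895, -0.3158).
  (x - mu)^T · [Sigma^{-1} · (x - mu)] = (-3)·(-0.7895) + (-3)·(-0.3158) = 3.3158.

Step 4 — take square root: d = √(3.3158) ≈ 1.8209.

d(x, mu) = √(3.3158) ≈ 1.8209


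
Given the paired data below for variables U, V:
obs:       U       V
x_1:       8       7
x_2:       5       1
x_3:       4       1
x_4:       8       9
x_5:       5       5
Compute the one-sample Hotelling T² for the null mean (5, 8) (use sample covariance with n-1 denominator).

Step 1 — sample mean vector:
  mean(U) = (8 + 5 + 4 + 8 + 5) / 5 = 30/5 = 6
  mean(V) = (7 + 1 + 1 + 9 + 5) / 5 = 23/5 = 4.6
  x̄ = (6, 4.6),  deviation x̄ - mu_0 = (6, 4.6) - (5, 8) = (1, -3.4).

Step 2 — sample covariance matrix, S[i,j] = (1/(n-1)) · Σ_k (x_{k,i} - mean_i) · (x_{k,j} - mean_j), divisor n-1 = 4:
  S[U,U] = ((2)·(2) + (-1)·(-1) + (-2)·(-2) + (2)·(2) + (-1)·(-1)) / 4 = 14/4 = 3.5
  S[U,V] = ((2)·(2.4) + (-1)·(-3.6) + (-2)·(-3.6) + (2)·(4.4) + (-1)·(0.4)) / 4 = 24/4 = 6
  S[V,V] = ((2.4)·(2.4) + (-3.6)·(-3.6) + (-3.6)·(-3.6) + (4.4)·(4.4) + (0.4)·(0.4)) / 4 = 51.2/4 = 12.8
  S = [[3.5, 6],
 [6, 12.8]].

Step 3 — invert S. det(S) = 3.5·12.8 - (6)² = 8.8.
  S^{-1} = (1/det) · [[d, -b], [-b, a]] = [[1.4545, -0.6818],
 [-0.6818, 0.3977]].

Step 4 — quadratic form (x̄ - mu_0)^T · S^{-1} · (x̄ - mu_0):
  S^{-1} · (x̄ - mu_0) = (3.7727, -2.0341),
  (x̄ - mu_0)^T · [...] = (1)·(3.7727) + (-3.4)·(-2.0341) = 10.6886.

Step 5 — scale by n: T² = 5 · 10.6886 = 53.4432.

T² ≈ 53.4432


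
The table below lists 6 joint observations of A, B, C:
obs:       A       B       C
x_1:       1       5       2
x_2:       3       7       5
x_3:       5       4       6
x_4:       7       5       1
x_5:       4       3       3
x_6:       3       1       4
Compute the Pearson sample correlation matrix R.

Step 1 — column means:
  mean(A) = (1 + 3 + 5 + 7 + 4 + 3) / 6 = 23/6 = 3.8333
  mean(B) = (5 + 7 + 4 + 5 + 3 + 1) / 6 = 25/6 = 4.1667
  mean(C) = (2 + 5 + 6 + 1 + 3 + 4) / 6 = 21/6 = 3.5

Step 2 — sample variances and covariances s[i,j] = (1/(n-1)) · Σ_k (x_{k,i} - mean_i) · (x_{k,j} - mean_j), with n-1 = 5:
  s[A,A] = ((-2.8333)·(-2.8333) + (-0.8333)·(-0.8333) + (1.1667)·(1.1667) + (3.1667)·(3.1667) + (0.1667)·(0.1667) + (-0.8333)·(-0.8333)) / 5 = 20.8333/5 = 4.1667
  s[A,B] = ((-2.8333)·(0.8333) + (-0.8333)·(2.8333) + (1.1667)·(-0.1667) + (3.1667)·(0.8333) + (0.1667)·(-1.1667) + (-0.8333)·(-3.1667)) / 5 = 0.1667/5 = 0.0333
  s[A,C] = ((-2.8333)·(-1.5) + (-0.8333)·(1.5) + (1.1667)·(2.5) + (3.1667)·(-2.5) + (0.1667)·(-0.5) + (-0.8333)·(0.5)) / 5 = -2.5/5 = -0.5
  s[B,B] = ((0.8333)·(0.8333) + (2.8333)·(2.8333) + (-0.1667)·(-0.1667) + (0.8333)·(0.8333) + (-1.1667)·(-1.1667) + (-3.1667)·(-3.1667)) / 5 = 20.8333/5 = 4.1667
  s[B,C] = ((0.8333)·(-1.5) + (2.8333)·(1.5) + (-0.1667)·(2.5) + (0.8333)·(-2.5) + (-1.1667)·(-0.5) + (-3.1667)·(0.5)) / 5 = -0.5/5 = -0.1
  s[C,C] = ((-1.5)·(-1.5) + (1.5)·(1.5) + (2.5)·(2.5) + (-2.5)·(-2.5) + (-0.5)·(-0.5) + (0.5)·(0.5)) / 5 = 17.5/5 = 3.5
  Sample standard deviations s_i = √(s[i,i]):
  s(A) = √(4.1667) = 2.0412
  s(B) = √(4.1667) = 2.0412
  s(C) = √(3.5) = 1.8708

Step 3 — r_{ij} = s_{ij} / (s_i · s_j):
  r[A,A] = 1 (diagonal).
  r[A,B] = 0.0333 / (2.0412 · 2.0412) = 0.0333 / 4.1667 = 0.008
  r[A,C] = -0.5 / (2.0412 · 1.8708) = -0.5 / 3.8188 = -0.1309
  r[B,B] = 1 (diagonal).
  r[B,C] = -0.1 / (2.0412 · 1.8708) = -0.1 / 3.8188 = -0.0262
  r[C,C] = 1 (diagonal).

R is symmetric with unit diagonal. Assembling:

R = [[1, 0.008, -0.1309],
 [0.008, 1, -0.0262],
 [-0.1309, -0.0262, 1]]


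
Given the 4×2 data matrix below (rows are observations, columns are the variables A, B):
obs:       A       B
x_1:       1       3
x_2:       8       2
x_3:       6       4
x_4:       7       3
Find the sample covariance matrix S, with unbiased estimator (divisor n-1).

Step 1 — column means:
  mean(A) = (1 + 8 + 6 + 7) / 4 = 22/4 = 5.5
  mean(B) = (3 + 2 + 4 + 3) / 4 = 12/4 = 3

Step 2 — sample covariance S[i,j] = (1/(n-1)) · Σ_k (x_{k,i} - mean_i) · (x_{k,j} - mean_j), with n-1 = 3.
  S[A,A] = ((-4.5)·(-4.5) + (2.5)·(2.5) + (0.5)·(0.5) + (1.5)·(1.5)) / 3 = 29/3 = 9.6667
  S[A,B] = ((-4.5)·(0) + (2.5)·(-1) + (0.5)·(1) + (1.5)·(0)) / 3 = -2/3 = -0.6667
  S[B,B] = ((0)·(0) + (-1)·(-1) + (1)·(1) + (0)·(0)) / 3 = 2/3 = 0.6667

S is symmetric (S[j,i] = S[i,j]). Assembling:

S = [[9.6667, -0.6667],
 [-0.6667, 0.6667]]


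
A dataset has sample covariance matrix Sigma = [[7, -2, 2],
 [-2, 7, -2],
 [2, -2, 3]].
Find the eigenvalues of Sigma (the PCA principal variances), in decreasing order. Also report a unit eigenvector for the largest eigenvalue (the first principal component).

Step 1 — characteristic polynomial p(λ) = det(λI - Sigma) = λ³ - tr·λ² + c_1·λ - det, where tr = trace, c_1 = sum of the principal 2×2 minors, det = det(Sigma):
  tr = 7 + 7 + 3 = 17,
  c_1 = (7·7 - (-2)²) + (7·3 - (2)²) + (7·3 - (-2)²) = 45 + 17 + 17 = 79,
  det = 7·(7·3 - (-2)²) - (-2)·((-2)·3 - (-2)·(2)) + (2)·((-2)·(-2) - 7·(2)) = 7·(17) - (-2)·(-2) + (2)·(-10) = 95.
  So p(λ) = λ³ - 17λ² + 79λ - 95.
Step 2 — look for an integer root (rational root theorem: any rational root is an integer divisor of 95). Testing λ = 5:
  p(5) = 125 - 425 + 395 - 95 = 0  ✓
  Dividing out (λ - 5): p(λ) = (λ - 5)(λ² - 12λ + 19).
Step 3 — remaining eigenvalues from the quadratic λ² - 12λ + 19 = 0:
  Δ = 12² - 4·19 = 144 - 76 = 68,  λ = (12 ± √68)/2 = (12 ± 8.2462)/2 ≈ 10.1231 or 1.8769.
  Sorted: λ_1 = 10.1231,  λ_2 = 5,  λ_3 = 1.8769  (check: sum = 17 = tr ✓).

Step 4 — unit eigenvector for λ_1 ≈ 10.1231: v spans the null space of (Sigma - λ_1 I), whose rows are
  r_1 = (-3.1231, -2, 2),  r_2 = (-2, -3.1231, -2),  r_3 = (2, -2, -7.1231).
  v is orthogonal to every row, so take v ∝ r_1 × r_2 = ((-2)·(-2) - (2)·(-3.1231), (2)·(-2) - (-3.1231)·(-2), (-3.1231)·(-3.1231) - (-2)·(-2)) ≈ (10.2462, -10.2462, 5.7538).
  Let u = (10.2462, -10.2462, 5.7538).
  ||u|| = √((10.2462)² + (-10.2462)² + (5.7538)²) = √(243.0758) ≈ 15.5909,  v_1 = u/||u|| ≈ (0.6572, -0.6572, 0.369) (||v_1|| = 1).

λ_1 = 10.1231,  λ_2 = 5,  λ_3 = 1.8769;  v_1 ≈ (0.6572, -0.6572, 0.369)


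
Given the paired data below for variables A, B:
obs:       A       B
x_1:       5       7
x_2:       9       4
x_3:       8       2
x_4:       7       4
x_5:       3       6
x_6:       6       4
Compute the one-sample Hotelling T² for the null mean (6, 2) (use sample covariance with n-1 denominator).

Step 1 — sample mean vector:
  mean(A) = (5 + 9 + 8 + 7 + 3 + 6) / 6 = 38/6 = 6.3333
  mean(B) = (7 + 4 + 2 + 4 + 6 + 4) / 6 = 27/6 = 4.5
  x̄ = (6.3333, 4.5),  deviation x̄ - mu_0 = (6.3333, 4.5) - (6, 2) = (0.3333, 2.5).

Step 2 — sample covariance matrix, S[i,j] = (1/(n-1)) · Σ_k (x_{k,i} - mean_i) · (x_{k,j} - mean_j), divisor n-1 = 5:
  S[A,A] = ((-1.3333)·(-1.3333) + (2.6667)·(2.6667) + (1.6667)·(1.6667) + (0.6667)·(0.6667) + (-3.3333)·(-3.3333) + (-0.3333)·(-0.3333)) / 5 = 23.3333/5 = 4.6667
  S[A,B] = ((-1.3333)·(2.5) + (2.6667)·(-0.5) + (1.6667)·(-2.5) + (0.6667)·(-0.5) + (-3.3333)·(1.5) + (-0.3333)·(-0.5)) / 5 = -14/5 = -2.8
  S[B,B] = ((2.5)·(2.5) + (-0.5)·(-0.5) + (-2.5)·(-2.5) + (-0.5)·(-0.5) + (1.5)·(1.5) + (-0.5)·(-0.5)) / 5 = 15.5/5 = 3.1
  S = [[4.6667, -2.8],
 [-2.8, 3.1]].

Step 3 — invert S. det(S) = 4.6667·3.1 - (-2.8)² = 6.6267.
  S^{-1} = (1/det) · [[d, -b], [-b, a]] = [[0.4678, 0.4225],
 [0.4225, 0.7042]].

Step 4 — quadratic form (x̄ - mu_0)^T · S^{-1} · (x̄ - mu_0):
  S^{-1} · (x̄ - mu_0) = (1.2123, 1.9014),
  (x̄ - mu_0)^T · [...] = (0.3333)·(1.2123) + (2.5)·(1.9014) = 5.1576.

Step 5 — scale by n: T² = 6 · 5.1576 = 30.9457.

T² ≈ 30.9457


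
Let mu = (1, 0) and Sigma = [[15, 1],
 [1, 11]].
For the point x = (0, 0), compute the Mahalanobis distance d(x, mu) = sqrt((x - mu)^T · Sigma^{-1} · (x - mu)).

Step 1 — centre the observation: (x - mu) = (-1, 0).

Step 2 — invert Sigma. det(Sigma) = 15·11 - (1)² = 164.
  Sigma^{-1} = (1/det) · [[d, -b], [-b, a]] = [[0.0671, -0.0061],
 [-0.0061, 0.0915]].

Step 3 — form the quadratic (x - mu)^T · Sigma^{-1} · (x - mu):
  Sigma^{-1} · (x - mu) = (-0.0671, 0.0061).
  (x - mu)^T · [Sigma^{-1} · (x - mu)] = (-1)·(-0.0671) + (0)·(0.0061) = 0.0671.

Step 4 — take square root: d = √(0.0671) ≈ 0.259.

d(x, mu) = √(0.0671) ≈ 0.259


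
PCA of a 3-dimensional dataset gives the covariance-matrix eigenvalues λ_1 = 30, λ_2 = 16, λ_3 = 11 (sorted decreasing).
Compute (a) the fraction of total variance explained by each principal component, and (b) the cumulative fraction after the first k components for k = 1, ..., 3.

Step 1 — total variance = trace(Sigma) = Σ λ_i = 30 + 16 + 11 = 57.

Step 2 — fraction explained by component i = λ_i / Σ λ:
  PC1: 30/57 = 0.5263
  PC2: 16/57 = 0.2807
  PC3: 11/57 = 0.193

Step 3 — cumulative fraction after k components = (λ_1 + ... + λ_k) / Σ λ:
  k = 1: 30/57 = 0.5263
  k = 2: (30 + 16)/57 = 46/57 = 0.807
  k = 3: (30 + 16 + 11)/57 = 57/57 = 1

Summary (fraction, with percent):

explained: PC1 0.5263 (52.63%), PC2 0.2807 (28.07%), PC3 0.193 (19.3%);  cumulative: 0.5263, 0.807, 1


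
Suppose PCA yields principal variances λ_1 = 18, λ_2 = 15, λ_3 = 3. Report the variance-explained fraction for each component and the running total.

Step 1 — total variance = trace(Sigma) = Σ λ_i = 18 + 15 + 3 = 36.

Step 2 — fraction explained by component i = λ_i / Σ λ:
  PC1: 18/36 = 0.5
  PC2: 15/36 = 0.4167
  PC3: 3/36 = 0.0833

Step 3 — cumulative fraction after k components = (λ_1 + ... + λ_k) / Σ λ:
  k = 1: 18/36 = 0.5
  k = 2: (18 + 15)/36 = 33/36 = 0.9167
  k = 3: (18 + 15 + 3)/36 = 36/36 = 1

Summary (fraction, with percent):

explained: PC1 0.5 (50%), PC2 0.4167 (41.67%), PC3 0.0833 (8.33%);  cumulative: 0.5, 0.9167, 1


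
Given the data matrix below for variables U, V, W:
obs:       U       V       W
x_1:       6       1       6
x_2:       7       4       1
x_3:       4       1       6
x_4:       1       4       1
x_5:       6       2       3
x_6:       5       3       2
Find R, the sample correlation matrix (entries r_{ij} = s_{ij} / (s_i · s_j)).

Step 1 — column means:
  mean(U) = (6 + 7 + 4 + 1 + 6 + 5) / 6 = 29/6 = 4.8333
  mean(V) = (1 + 4 + 1 + 4 + 2 + 3) / 6 = 15/6 = 2.5
  mean(W) = (6 + 1 + 6 + 1 + 3 + 2) / 6 = 19/6 = 3.1667

Step 2 — sample variances and covariances s[i,j] = (1/(n-1)) · Σ_k (x_{k,i} - mean_i) · (x_{k,j} - mean_j), with n-1 = 5:
  s[U,U] = ((1.1667)·(1.1667) + (2.1667)·(2.1667) + (-0.8333)·(-0.8333) + (-3.8333)·(-3.8333) + (1.1667)·(1.1667) + (0.1667)·(0.1667)) / 5 = 22.8333/5 = 4.5667
  s[U,V] = ((1.1667)·(-1.5) + (2.1667)·(1.5) + (-0.8333)·(-1.5) + (-3.8333)·(1.5) + (1.1667)·(-0.5) + (0.1667)·(0.5)) / 5 = -3.5/5 = -0.7
  s[U,W] = ((1.1667)·(2.8333) + (2.1667)·(-2.1667) + (-0.8333)·(2.8333) + (-3.8333)·(-2.1667) + (1.1667)·(-0.1667) + (0.1667)·(-1.1667)) / 5 = 4.1667/5 = 0.8333
  s[V,V] = ((-1.5)·(-1.5) + (1.5)·(1.5) + (-1.5)·(-1.5) + (1.5)·(1.5) + (-0.5)·(-0.5) + (0.5)·(0.5)) / 5 = 9.5/5 = 1.9
  s[V,W] = ((-1.5)·(2.8333) + (1.5)·(-2.1667) + (-1.5)·(2.8333) + (1.5)·(-2.1667) + (-0.5)·(-0.1667) + (0.5)·(-1.1667)) / 5 = -15.5/5 = -3.1
  s[W,W] = ((2.8333)·(2.8333) + (-2.1667)·(-2.1667) + (2.8333)·(2.8333) + (-2.1667)·(-2.1667) + (-0.1667)·(-0.1667) + (-1.1667)·(-1.1667)) / 5 = 26.8333/5 = 5.3667
  Sample standard deviations s_i = √(s[i,i]):
  s(U) = √(4.5667) = 2.137
  s(V) = √(1.9) = 1.3784
  s(W) = √(5.3667) = 2.3166

Step 3 — r_{ij} = s_{ij} / (s_i · s_j):
  r[U,U] = 1 (diagonal).
  r[U,V] = -0.7 / (2.137 · 1.3784) = -0.7 / 2.9456 = -0.2376
  r[U,W] = 0.8333 / (2.137 · 2.3166) = 0.8333 / 4.9505 = 0.1683
  r[V,V] = 1 (diagonal).
  r[V,W] = -3.1 / (1.3784 · 2.3166) = -3.1 / 3.1932 = -0.9708
  r[W,W] = 1 (diagonal).

R is symmetric with unit diagonal. Assembling:

R = [[1, -0.2376, 0.1683],
 [-0.2376, 1, -0.9708],
 [0.1683, -0.9708, 1]]


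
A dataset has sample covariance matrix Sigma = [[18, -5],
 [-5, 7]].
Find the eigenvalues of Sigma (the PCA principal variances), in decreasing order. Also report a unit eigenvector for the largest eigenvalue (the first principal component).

Step 1 — characteristic polynomial of 2×2 Sigma:
  det(Sigma - λI) = λ² - trace · λ + det = 0.
  trace = 18 + 7 = 25, det = 18·7 - (-5)² = 101.
Step 2 — discriminant:
  Δ = trace² - 4·det = 625 - 404 = 221.
Step 3 — eigenvalues:
  λ = (trace ± √Δ)/2 = (25 ± 14.8661)/2,
  λ_1 = 19.933,  λ_2 = 5.067.

Step 4 — unit eigenvector for λ_1: solve (Sigma - λ_1 I)v = 0. First row:
  (18 - 19.933)·v_x + (-5)·v_y = 0, i.e. (-1.933)·v_x + (-5)·v_y = 0,
  so v ∝ (b, λ_1 - a) = (-5, 1.933); multiply by -1 so the first entry is positive: u = (5, -1.933).
  ||u|| = √((5)² + (-1.933)²) = √(28.7366) ≈ 5.3607,
  v_1 = u/||u|| ≈ (0.9327, -0.3606) (||v_1|| = 1).

λ_1 = 19.933,  λ_2 = 5.067;  v_1 ≈ (0.9327, -0.3606)


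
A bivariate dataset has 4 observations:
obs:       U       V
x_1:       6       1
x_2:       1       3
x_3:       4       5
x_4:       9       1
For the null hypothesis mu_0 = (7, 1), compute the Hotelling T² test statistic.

Step 1 — sample mean vector:
  mean(U) = (6 + 1 + 4 + 9) / 4 = 20/4 = 5
  mean(V) = (1 + 3 + 5 + 1) / 4 = 10/4 = 2.5
  x̄ = (5, 2.5),  deviation x̄ - mu_0 = (5, 2.5) - (7, 1) = (-2, 1.5).

Step 2 — sample covariance matrix, S[i,j] = (1/(n-1)) · Σ_k (x_{k,i} - mean_i) · (x_{k,j} - mean_j), divisor n-1 = 3:
  S[U,U] = ((1)·(1) + (-4)·(-4) + (-1)·(-1) + (4)·(4)) / 3 = 34/3 = 11.3333
  S[U,V] = ((1)·(-1.5) + (-4)·(0.5) + (-1)·(2.5) + (4)·(-1.5)) / 3 = -12/3 = -4
  S[V,V] = ((-1.5)·(-1.5) + (0.5)·(0.5) + (2.5)·(2.5) + (-1.5)·(-1.5)) / 3 = 11/3 = 3.6667
  S = [[11.3333, -4],
 [-4, 3.6667]].

Step 3 — invert S. det(S) = 11.3333·3.6667 - (-4)² = 25.5556.
  S^{-1} = (1/det) · [[d, -b], [-b, a]] = [[0.1435, 0.1565],
 [0.1565, 0.4435]].

Step 4 — quadratic form (x̄ - mu_0)^T · S^{-1} · (x̄ - mu_0):
  S^{-1} · (x̄ - mu_0) = (-0.0522, 0.3522),
  (x̄ - mu_0)^T · [...] = (-2)·(-0.0522) + (1.5)·(0.3522) = 0.6326.

Step 5 — scale by n: T² = 4 · 0.6326 = 2.5304.

T² ≈ 2.5304


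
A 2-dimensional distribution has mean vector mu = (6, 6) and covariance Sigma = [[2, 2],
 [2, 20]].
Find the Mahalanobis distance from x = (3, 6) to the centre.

Step 1 — centre the observation: (x - mu) = (-3, 0).

Step 2 — invert Sigma. det(Sigma) = 2·20 - (2)² = 36.
  Sigma^{-1} = (1/det) · [[d, -b], [-b, a]] = [[0.5556, -0.0556],
 [-0.0556, 0.0556]].

Step 3 — form the quadratic (x - mu)^T · Sigma^{-1} · (x - mu):
  Sigma^{-1} · (x - mu) = (-1.6667, 0.1667).
  (x - mu)^T · [Sigma^{-1} · (x - mu)] = (-3)·(-1.6667) + (0)·(0.1667) = 5.

Step 4 — take square root: d = √(5) ≈ 2.2361.

d(x, mu) = √(5) ≈ 2.2361


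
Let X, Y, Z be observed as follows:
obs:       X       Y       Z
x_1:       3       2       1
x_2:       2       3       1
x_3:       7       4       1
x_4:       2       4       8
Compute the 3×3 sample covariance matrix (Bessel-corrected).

Step 1 — column means:
  mean(X) = (3 + 2 + 7 + 2) / 4 = 14/4 = 3.5
  mean(Y) = (2 + 3 + 4 + 4) / 4 = 13/4 = 3.25
  mean(Z) = (1 + 1 + 1 + 8) / 4 = 11/4 = 2.75

Step 2 — sample covariance S[i,j] = (1/(n-1)) · Σ_k (x_{k,i} - mean_i) · (x_{k,j} - mean_j), with n-1 = 3.
  S[X,X] = ((-0.5)·(-0.5) + (-1.5)·(-1.5) + (3.5)·(3.5) + (-1.5)·(-1.5)) / 3 = 17/3 = 5.6667
  S[X,Y] = ((-0.5)·(-1.25) + (-1.5)·(-0.25) + (3.5)·(0.75) + (-1.5)·(0.75)) / 3 = 2.5/3 = 0.8333
  S[X,Z] = ((-0.5)·(-1.75) + (-1.5)·(-1.75) + (3.5)·(-1.75) + (-1.5)·(5.25)) / 3 = -10.5/3 = -3.5
  S[Y,Y] = ((-1.25)·(-1.25) + (-0.25)·(-0.25) + (0.75)·(0.75) + (0.75)·(0.75)) / 3 = 2.75/3 = 0.9167
  S[Y,Z] = ((-1.25)·(-1.75) + (-0.25)·(-1.75) + (0.75)·(-1.75) + (0.75)·(5.25)) / 3 = 5.25/3 = 1.75
  S[Z,Z] = ((-1.75)·(-1.75) + (-1.75)·(-1.75) + (-1.75)·(-1.75) + (5.25)·(5.25)) / 3 = 36.75/3 = 12.25

S is symmetric (S[j,i] = S[i,j]). Assembling:

S = [[5.6667, 0.8333, -3.5],
 [0.8333, 0.9167, 1.75],
 [-3.5, 1.75, 12.25]]


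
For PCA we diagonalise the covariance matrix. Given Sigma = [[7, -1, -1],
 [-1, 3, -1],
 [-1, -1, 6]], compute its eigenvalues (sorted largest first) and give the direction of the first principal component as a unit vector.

Step 1 — characteristic polynomial p(λ) = det(λI - Sigma) = λ³ - tr·λ² + c_1·λ - det, where tr = trace, c_1 = sum of the principal 2×2 minors, det = det(Sigma):
  tr = 7 + 3 + 6 = 16,
  c_1 = (7·3 - (-1)²) + (7·6 - (-1)²) + (3·6 - (-1)²) = 20 + 41 + 17 = 78,
  det = 7·(3·6 - (-1)²) - (-1)·((-1)·6 - (-1)·(-1)) + (-1)·((-1)·(-1) - 3·(-1)) = 7·(17) - (-1)·(-7) + (-1)·(4) = 108.
  So p(λ) = λ³ - 16λ² + 78λ - 108.
Step 2 — look for an integer root (rational root theorem: any rational root is an integer divisor of 108). Testing λ = 6:
  p(6) = 216 - 576 + 468 - 108 = 0  ✓
  Dividing out (λ - 6): p(λ) = (λ - 6)(λ² - 10λ + 18).
Step 3 — remaining eigenvalues from the quadratic λ² - 10λ + 18 = 0:
  Δ = 10² - 4·18 = 100 - 72 = 28,  λ = (10 ± √28)/2 = (10 ± 5.2915)/2 ≈ 7.6458 or 2.3542.
  Sorted: λ_1 = 7.6458,  λ_2 = 6,  λ_3 = 2.3542  (check: sum = 16 = tr ✓).

Step 4 — unit eigenvector for λ_1 ≈ 7.6458: v spans the null space of (Sigma - λ_1 I), whose rows are
  r_1 = (-0.6458, -1, -1),  r_2 = (-1, -4.6458, -1),  r_3 = (-1, -1, -1.6458).
  v is orthogonal to every row, so take v ∝ r_1 × r_2 = ((-1)·(-1) - (-1)·(-4.6458), (-1)·(-1) - (-0.6458)·(-1), (-0.6458)·(-4.6458) - (-1)·(-1)) ≈ (-3.6458, 0.3542, 2).
  Rescale (multiply by -1 so the first nonzero entry is positive): u = (3.6458, -0.3542, -2).
  ||u|| = √((3.6458)² + (-0.3542)² + (-2)²) = √(17.417) ≈ 4.1734,  v_1 = u/||u|| ≈ (0.8736, -0.0849, -0.4792) (||v_1|| = 1).

λ_1 = 7.6458,  λ_2 = 6,  λ_3 = 2.3542;  v_1 ≈ (0.8736, -0.0849, -0.4792)


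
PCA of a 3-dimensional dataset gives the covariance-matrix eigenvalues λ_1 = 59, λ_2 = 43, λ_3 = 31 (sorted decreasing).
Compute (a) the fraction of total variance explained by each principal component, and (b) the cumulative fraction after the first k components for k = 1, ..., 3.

Step 1 — total variance = trace(Sigma) = Σ λ_i = 59 + 43 + 31 = 133.

Step 2 — fraction explained by component i = λ_i / Σ λ:
  PC1: 59/133 = 0.4436
  PC2: 43/133 = 0.3233
  PC3: 31/133 = 0.2331

Step 3 — cumulative fraction after k components = (λ_1 + ... + λ_k) / Σ λ:
  k = 1: 59/133 = 0.4436
  k = 2: (59 + 43)/133 = 102/133 = 0.7669
  k = 3: (59 + 43 + 31)/133 = 133/133 = 1

Summary (fraction, with percent):

explained: PC1 0.4436 (44.36%), PC2 0.3233 (32.33%), PC3 0.2331 (23.31%);  cumulative: 0.4436, 0.7669, 1


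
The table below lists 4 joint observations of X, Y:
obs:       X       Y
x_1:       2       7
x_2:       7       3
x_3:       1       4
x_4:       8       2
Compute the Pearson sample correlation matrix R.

Step 1 — column means:
  mean(X) = (2 + 7 + 1 + 8) / 4 = 18/4 = 4.5
  mean(Y) = (7 + 3 + 4 + 2) / 4 = 16/4 = 4

Step 2 — sample variances and covariances s[i,j] = (1/(n-1)) · Σ_k (x_{k,i} - mean_i) · (x_{k,j} - mean_j), with n-1 = 3:
  s[X,X] = ((-2.5)·(-2.5) + (2.5)·(2.5) + (-3.5)·(-3.5) + (3.5)·(3.5)) / 3 = 37/3 = 12.3333
  s[X,Y] = ((-2.5)·(3) + (2.5)·(-1) + (-3.5)·(0) + (3.5)·(-2)) / 3 = -17/3 = -5.6667
  s[Y,Y] = ((3)·(3) + (-1)·(-1) + (0)·(0) + (-2)·(-2)) / 3 = 14/3 = 4.6667
  Sample standard deviations s_i = √(s[i,i]):
  s(X) = √(12.3333) = 3.5119
  s(Y) = √(4.6667) = 2.1602

Step 3 — r_{ij} = s_{ij} / (s_i · s_j):
  r[X,X] = 1 (diagonal).
  r[X,Y] = -5.6667 / (3.5119 · 2.1602) = -5.6667 / 7.5865 = -0.7469
  r[Y,Y] = 1 (diagonal).

R is symmetric with unit diagonal. Assembling:

R = [[1, -0.7469],
 [-0.7469, 1]]


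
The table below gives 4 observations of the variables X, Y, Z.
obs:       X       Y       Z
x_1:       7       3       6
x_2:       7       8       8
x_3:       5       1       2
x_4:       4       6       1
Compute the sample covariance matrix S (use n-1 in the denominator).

Step 1 — column means:
  mean(X) = (7 + 7 + 5 + 4) / 4 = 23/4 = 5.75
  mean(Y) = (3 + 8 + 1 + 6) / 4 = 18/4 = 4.5
  mean(Z) = (6 + 8 + 2 + 1) / 4 = 17/4 = 4.25

Step 2 — sample covariance S[i,j] = (1/(n-1)) · Σ_k (x_{k,i} - mean_i) · (x_{k,j} - mean_j), with n-1 = 3.
  S[X,X] = ((1.25)·(1.25) + (1.25)·(1.25) + (-0.75)·(-0.75) + (-1.75)·(-1.75)) / 3 = 6.75/3 = 2.25
  S[X,Y] = ((1.25)·(-1.5) + (1.25)·(3.5) + (-0.75)·(-3.5) + (-1.75)·(1.5)) / 3 = 2.5/3 = 0.8333
  S[X,Z] = ((1.25)·(1.75) + (1.25)·(3.75) + (-0.75)·(-2.25) + (-1.75)·(-3.25)) / 3 = 14.25/3 = 4.75
  S[Y,Y] = ((-1.5)·(-1.5) + (3.5)·(3.5) + (-3.5)·(-3.5) + (1.5)·(1.5)) / 3 = 29/3 = 9.6667
  S[Y,Z] = ((-1.5)·(1.75) + (3.5)·(3.75) + (-3.5)·(-2.25) + (1.5)·(-3.25)) / 3 = 13.5/3 = 4.5
  S[Z,Z] = ((1.75)·(1.75) + (3.75)·(3.75) + (-2.25)·(-2.25) + (-3.25)·(-3.25)) / 3 = 32.75/3 = 10.9167

S is symmetric (S[j,i] = S[i,j]). Assembling:

S = [[2.25, 0.8333, 4.75],
 [0.8333, 9.6667, 4.5],
 [4.75, 4.5, 10.9167]]


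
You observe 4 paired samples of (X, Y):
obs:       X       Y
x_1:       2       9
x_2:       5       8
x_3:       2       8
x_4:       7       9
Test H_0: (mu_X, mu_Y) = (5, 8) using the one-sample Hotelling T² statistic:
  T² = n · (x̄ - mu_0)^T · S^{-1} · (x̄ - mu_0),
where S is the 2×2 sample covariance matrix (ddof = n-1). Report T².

Step 1 — sample mean vector:
  mean(X) = (2 + 5 + 2 + 7) / 4 = 16/4 = 4
  mean(Y) = (9 + 8 + 8 + 9) / 4 = 34/4 = 8.5
  x̄ = (4, 8.5),  deviation x̄ - mu_0 = (4, 8.5) - (5, 8) = (-1, 0.5).

Step 2 — sample covariance matrix, S[i,j] = (1/(n-1)) · Σ_k (x_{k,i} - mean_i) · (x_{k,j} - mean_j), divisor n-1 = 3:
  S[X,X] = ((-2)·(-2) + (1)·(1) + (-2)·(-2) + (3)·(3)) / 3 = 18/3 = 6
  S[X,Y] = ((-2)·(0.5) + (1)·(-0.5) + (-2)·(-0.5) + (3)·(0.5)) / 3 = 1/3 = 0.3333
  S[Y,Y] = ((0.5)·(0.5) + (-0.5)·(-0.5) + (-0.5)·(-0.5) + (0.5)·(0.5)) / 3 = 1/3 = 0.3333
  S = [[6, 0.3333],
 [0.3333, 0.3333]].

Step 3 — invert S. det(S) = 6·0.3333 - (0.3333)² = 1.8889.
  S^{-1} = (1/det) · [[d, -b], [-b, a]] = [[0.1765, -0.1765],
 [-0.1765, 3.1765]].

Step 4 — quadratic form (x̄ - mu_0)^T · S^{-1} · (x̄ - mu_0):
  S^{-1} · (x̄ - mu_0) = (-0.2647, 1.7647),
  (x̄ - mu_0)^T · [...] = (-1)·(-0.2647) + (0.5)·(1.7647) = 1.1471.

Step 5 — scale by n: T² = 4 · 1.1471 = 4.5882.

T² ≈ 4.5882


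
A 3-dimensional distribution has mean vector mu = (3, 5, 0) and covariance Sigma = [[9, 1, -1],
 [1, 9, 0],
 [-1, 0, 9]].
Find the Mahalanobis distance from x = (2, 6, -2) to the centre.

Step 1 — centre the observation: (x - mu) = (-1, 1, -2).

Step 2 — invert Sigma (cofactor / det for 3×3, or solve directly):
  Sigma^{-1} = [[0.1139, -0.0127, 0.0127],
 [-0.0127, 0.1125, -0.0014],
 [0.0127, -0.0014, 0.1125]].

Step 3 — form the quadratic (x - mu)^T · Sigma^{-1} · (x - mu):
  Sigma^{-1} · (x - mu) = (-0.1519, 0.128, -0.2391).
  (x - mu)^T · [Sigma^{-1} · (x - mu)] = (-1)·(-0.1519) + (1)·(0.128) + (-2)·(-0.2391) = 0.7581.

Step 4 — take square root: d = √(0.7581) ≈ 0.8707.

d(x, mu) = √(0.7581) ≈ 0.8707


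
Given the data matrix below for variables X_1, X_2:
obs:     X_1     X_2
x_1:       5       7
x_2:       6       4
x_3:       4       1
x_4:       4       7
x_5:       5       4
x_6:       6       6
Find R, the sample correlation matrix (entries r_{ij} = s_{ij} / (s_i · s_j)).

Step 1 — column means:
  mean(X_1) = (5 + 6 + 4 + 4 + 5 + 6) / 6 = 30/6 = 5
  mean(X_2) = (7 + 4 + 1 + 7 + 4 + 6) / 6 = 29/6 = 4.8333

Step 2 — sample variances and covariances s[i,j] = (1/(n-1)) · Σ_k (x_{k,i} - mean_i) · (x_{k,j} - mean_j), with n-1 = 5:
  s[X_1,X_1] = ((0)·(0) + (1)·(1) + (-1)·(-1) + (-1)·(-1) + (0)·(0) + (1)·(1)) / 5 = 4/5 = 0.8
  s[X_1,X_2] = ((0)·(2.1667) + (1)·(-0.8333) + (-1)·(-3.8333) + (-1)·(2.1667) + (0)·(-0.8333) + (1)·(1.1667)) / 5 = 2/5 = 0.4
  s[X_2,X_2] = ((2.1667)·(2.1667) + (-0.8333)·(-0.8333) + (-3.8333)·(-3.8333) + (2.1667)·(2.1667) + (-0.8333)·(-0.8333) + (1.1667)·(1.1667)) / 5 = 26.8333/5 = 5.3667
  Sample standard deviations s_i = √(s[i,i]):
  s(X_1) = √(0.8) = 0.8944
  s(X_2) = √(5.3667) = 2.3166

Step 3 — r_{ij} = s_{ij} / (s_i · s_j):
  r[X_1,X_1] = 1 (diagonal).
  r[X_1,X_2] = 0.4 / (0.8944 · 2.3166) = 0.4 / 2.072 = 0.193
  r[X_2,X_2] = 1 (diagonal).

R is symmetric with unit diagonal. Assembling:

R = [[1, 0.193],
 [0.193, 1]]
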